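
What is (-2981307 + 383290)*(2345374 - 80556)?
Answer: -5884035665906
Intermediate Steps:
(-2981307 + 383290)*(2345374 - 80556) = -2598017*2264818 = -5884035665906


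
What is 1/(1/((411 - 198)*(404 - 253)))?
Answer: 32163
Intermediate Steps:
1/(1/((411 - 198)*(404 - 253))) = 1/(1/(213*151)) = 1/(1/32163) = 32163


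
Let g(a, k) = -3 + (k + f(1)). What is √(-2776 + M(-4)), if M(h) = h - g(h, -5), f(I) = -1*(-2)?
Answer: I*√2774 ≈ 52.669*I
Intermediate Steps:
f(I) = 2
g(a, k) = -1 + k (g(a, k) = -3 + (k + 2) = -3 + (2 + k) = -1 + k)
M(h) = 6 + h (M(h) = h - (-1 - 5) = h - 1*(-6) = h + 6 = 6 + h)
√(-2776 + M(-4)) = √(-2776 + (6 - 4)) = √(-2776 + 2) = √(-2774) = I*√2774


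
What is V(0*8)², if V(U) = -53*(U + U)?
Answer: 0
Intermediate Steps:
V(U) = -106*U
V(0*8)² = (-0*8)² = (-106*0)² = 0² = 0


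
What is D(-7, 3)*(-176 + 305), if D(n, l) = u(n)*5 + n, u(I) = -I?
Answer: 3612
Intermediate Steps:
D(n, l) = -4*n (D(n, l) = -n*5 + n = -5*n + n = -4*n)
D(-7, 3)*(-176 + 305) = (-4*(-7))*(-176 + 305) = 28*129 = 3612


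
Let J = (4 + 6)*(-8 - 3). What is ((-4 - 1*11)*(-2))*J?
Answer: -3300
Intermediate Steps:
J = -110 (J = 10*(-11) = -110)
((-4 - 1*11)*(-2))*J = ((-4 - 1*11)*(-2))*(-110) = ((-4 - 11)*(-2))*(-110) = -15*(-2)*(-110) = 30*(-110) = -3300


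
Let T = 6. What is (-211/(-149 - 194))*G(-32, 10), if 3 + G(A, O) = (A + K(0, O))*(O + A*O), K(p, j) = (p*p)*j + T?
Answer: 242861/49 ≈ 4956.3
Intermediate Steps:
K(p, j) = 6 + j*p² (K(p, j) = (p*p)*j + 6 = p²*j + 6 = j*p² + 6 = 6 + j*p²)
G(A, O) = -3 + (6 + A)*(O + A*O) (G(A, O) = -3 + (A + (6 + O*0²))*(O + A*O) = -3 + (A + (6 + O*0))*(O + A*O) = -3 + (A + (6 + 0))*(O + A*O) = -3 + (A + 6)*(O + A*O) = -3 + (6 + A)*(O + A*O))
(-211/(-149 - 194))*G(-32, 10) = (-211/(-149 - 194))*(-3 + 6*10 + 10*(-32)² + 7*(-32)*10) = (-211/(-343))*(-3 + 60 + 10*1024 - 2240) = (-211*(-1/343))*(-3 + 60 + 10240 - 2240) = (211/343)*8057 = 242861/49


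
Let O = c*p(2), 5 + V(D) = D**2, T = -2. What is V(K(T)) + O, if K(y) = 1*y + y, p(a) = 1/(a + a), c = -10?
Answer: 17/2 ≈ 8.5000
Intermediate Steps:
p(a) = 1/(2*a)
K(y) = 2*y (K(y) = y + y = 2*y)
V(D) = -5 + D**2
O = -5/2 ≈ -2.5000
V(K(T)) + O = (-5 + (2*(-2))**2) - 5/2 = (-5 + (-4)**2) - 5/2 = (-5 + 16) - 5/2 = 11 - 5/2 = 17/2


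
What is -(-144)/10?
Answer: 72/5 ≈ 14.400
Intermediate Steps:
-(-144)/10 = -16*(-9/10) = 72/5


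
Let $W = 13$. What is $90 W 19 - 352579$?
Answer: $-330349$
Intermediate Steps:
$90 W 19 - 352579 = 90 \cdot 13 \cdot 19 - 352579 = 90 \cdot 247 - 352579 = 22230 - 352579 = -330349$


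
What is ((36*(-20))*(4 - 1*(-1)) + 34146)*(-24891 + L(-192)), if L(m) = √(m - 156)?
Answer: -760320486 + 61092*I*√87 ≈ -7.6032e+8 + 5.6983e+5*I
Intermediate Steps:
L(m) = √(-156 + m)
((36*(-20))*(4 - 1*(-1)) + 34146)*(-24891 + L(-192)) = ((36*(-20))*(4 - 1*(-1)) + 34146)*(-24891 + √(-156 - 192)) = (-720*(4 + 1) + 34146)*(-24891 + √(-348)) = (-720*5 + 34146)*(-24891 + 2*I*√87) = (-3600 + 34146)*(-24891 + 2*I*√87) = 30546*(-24891 + 2*I*√87) = -760320486 + 61092*I*√87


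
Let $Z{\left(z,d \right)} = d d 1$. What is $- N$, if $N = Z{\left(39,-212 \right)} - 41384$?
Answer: $-3560$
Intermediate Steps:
$Z{\left(z,d \right)} = d^{2}$ ($Z{\left(z,d \right)} = d^{2} \cdot 1 = d^{2}$)
$N = 3560$ ($N = \left(-212\right)^{2} - 41384 = 44944 - 41384 = 3560$)
$- N = \left(-1\right) 3560 = -3560$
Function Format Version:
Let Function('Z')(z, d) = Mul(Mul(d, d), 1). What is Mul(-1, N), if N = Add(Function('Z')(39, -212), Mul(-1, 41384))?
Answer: -3560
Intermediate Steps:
Function('Z')(z, d) = Pow(d, 2) (Function('Z')(z, d) = Mul(Pow(d, 2), 1) = Pow(d, 2))
N = 3560 (N = Add(Pow(-212, 2), Mul(-1, 41384)) = Add(44944, -41384) = 3560)
Mul(-1, N) = Mul(-1, 3560) = -3560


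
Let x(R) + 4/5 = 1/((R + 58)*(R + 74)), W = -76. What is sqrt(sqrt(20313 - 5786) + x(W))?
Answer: sqrt(-695 + 900*sqrt(14527))/30 ≈ 10.943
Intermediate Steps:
x(R) = -4/5 + 1/((58 + R)*(74 + R)) (x(R) = -4/5 + 1/((R + 58)*(R + 74)) = -4/5 + 1/((58 + R)*(74 + R)))
sqrt(sqrt(20313 - 5786) + x(W)) = sqrt(sqrt(20313 - 5786) + (-17163 - 528*(-76) - 4*(-76)**2)/(5*(4292 + (-76)**2 + 132*(-76)))) = sqrt(sqrt(14527) + (-17163 + 40128 - 4*5776)/(5*(4292 + 5776 - 10032))) = sqrt(sqrt(14527) + (1/5)*(-17163 + 40128 - 23104)/36) = sqrt(sqrt(14527) + (1/5)*(1/36)*(-139)) = sqrt(sqrt(14527) - 139/180) = sqrt(-139/180 + sqrt(14527))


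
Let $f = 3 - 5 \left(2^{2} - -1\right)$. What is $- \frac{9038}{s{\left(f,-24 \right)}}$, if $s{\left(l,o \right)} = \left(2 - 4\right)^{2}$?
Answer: $- \frac{4519}{2} \approx -2259.5$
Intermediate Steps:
$f = -22$ ($f = 3 - 5 \left(4 + 1\right) = 3 - 25 = -22$)
$s{\left(l,o \right)} = 4$ ($s{\left(l,o \right)} = \left(-2\right)^{2} = 4$)
$- \frac{9038}{s{\left(f,-24 \right)}} = - \frac{9038}{4} = \left(-9038\right) \frac{1}{4} = - \frac{4519}{2}$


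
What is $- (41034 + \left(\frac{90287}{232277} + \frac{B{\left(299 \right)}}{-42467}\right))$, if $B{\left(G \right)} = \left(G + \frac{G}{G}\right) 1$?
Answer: $- \frac{404767545904135}{9864107359} \approx -41034.0$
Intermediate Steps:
$B{\left(G \right)} = 1 + G$ ($B{\left(G \right)} = \left(G + 1\right) 1 = \left(1 + G\right) 1 = 1 + G$)
$- (41034 + \left(\frac{90287}{232277} + \frac{B{\left(299 \right)}}{-42467}\right)) = - (41034 + \left(\frac{90287}{232277} + \frac{1 + 299}{-42467}\right)) = - (41034 + \left(90287 \cdot \frac{1}{232277} + 300 \left(- \frac{1}{42467}\right)\right)) = - (41034 + \left(\frac{90287}{232277} - \frac{300}{42467}\right)) = - (41034 + \frac{3764534929}{9864107359}) = \left(-1\right) \frac{404767545904135}{9864107359} = - \frac{404767545904135}{9864107359}$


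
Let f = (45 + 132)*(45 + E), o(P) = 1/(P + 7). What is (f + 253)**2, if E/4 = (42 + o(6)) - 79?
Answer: 54291796036/169 ≈ 3.2125e+8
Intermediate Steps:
o(P) = 1/(7 + P)
E = -1920/13 (E = 4*((42 + 1/(7 + 6)) - 79) = 4*((42 + 1/13) - 79) = 4*(547/13 - 79) = 4*(-480/13) = -1920/13 ≈ -147.69)
f = -236295/13 (f = (45 + 132)*(45 - 1920/13) = 177*(-1335/13) = -236295/13 ≈ -18177.)
(f + 253)**2 = (-236295/13 + 253)**2 = (-233006/13)**2 = 54291796036/169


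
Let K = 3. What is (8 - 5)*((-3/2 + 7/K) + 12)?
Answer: 77/2 ≈ 38.500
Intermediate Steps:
(8 - 5)*((-3/2 + 7/K) + 12) = (8 - 5)*((-3/2 + 7/3) + 12) = 3*((-3*½ + 7*(⅓)) + 12) = 3*((-3/2 + 7/3) + 12) = 3*(⅚ + 12) = 3*(77/6) = 77/2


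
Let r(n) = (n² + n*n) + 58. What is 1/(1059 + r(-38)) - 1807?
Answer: -7237034/4005 ≈ -1807.0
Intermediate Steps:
r(n) = 58 + 2*n² (r(n) = (n² + n²) + 58 = 2*n² + 58 = 58 + 2*n²)
1/(1059 + r(-38)) - 1807 = 1/(1059 + (58 + 2*(-38)²)) - 1807 = 1/(1059 + (58 + 2*1444)) - 1807 = 1/(1059 + (58 + 2888)) - 1807 = 1/(1059 + 2946) - 1807 = 1/4005 - 1807 = -7237034/4005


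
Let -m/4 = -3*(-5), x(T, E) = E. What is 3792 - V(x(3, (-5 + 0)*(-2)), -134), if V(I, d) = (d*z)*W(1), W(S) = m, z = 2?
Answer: -12288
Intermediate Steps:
m = -60 (m = -(-12)*(-5) = -4*15 = -60)
W(S) = -60
V(I, d) = -120*d (V(I, d) = (d*2)*(-60) = (2*d)*(-60) = -120*d)
3792 - V(x(3, (-5 + 0)*(-2)), -134) = 3792 - (-120)*(-134) = 3792 - 1*16080 = 3792 - 16080 = -12288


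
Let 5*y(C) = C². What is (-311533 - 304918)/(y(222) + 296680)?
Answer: -3082255/1532684 ≈ -2.0110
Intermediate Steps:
y(C) = C²/5
(-311533 - 304918)/(y(222) + 296680) = (-311533 - 304918)/((⅕)*222² + 296680) = -616451/((⅕)*49284 + 296680) = -616451/(49284/5 + 296680) = -616451/1532684/5 = -616451*5/1532684 = -3082255/1532684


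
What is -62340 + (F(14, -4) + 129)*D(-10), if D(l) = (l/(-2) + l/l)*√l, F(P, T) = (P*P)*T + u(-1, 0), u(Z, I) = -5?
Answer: -62340 - 3960*I*√10 ≈ -62340.0 - 12523.0*I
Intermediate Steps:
F(P, T) = -5 + T*P² (F(P, T) = (P*P)*T - 5 = P²*T - 5 = T*P² - 5 = -5 + T*P²)
D(l) = √l*(1 - l/2) (D(l) = (l*(-½) + 1)*√l = (-l/2 + 1)*√l = (1 - l/2)*√l = √l*(1 - l/2))
-62340 + (F(14, -4) + 129)*D(-10) = -62340 + ((-5 - 4*14²) + 129)*(√(-10)*(2 - 1*(-10))/2) = -62340 + ((-5 - 4*196) + 129)*((I*√10)*(2 + 10)/2) = -62340 + ((-5 - 784) + 129)*((½)*(I*√10)*12) = -62340 + (-789 + 129)*(6*I*√10) = -62340 - 3960*I*√10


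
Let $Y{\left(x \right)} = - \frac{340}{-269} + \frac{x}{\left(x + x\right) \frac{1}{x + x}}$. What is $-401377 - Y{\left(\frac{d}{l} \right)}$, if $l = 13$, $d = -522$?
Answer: $- \frac{1403479371}{3497} \approx -4.0134 \cdot 10^{5}$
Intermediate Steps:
$Y{\left(x \right)} = \frac{340}{269} + x$ ($Y{\left(x \right)} = \left(-340\right) \left(- \frac{1}{269}\right) + \frac{x}{2 x \frac{1}{2 x}} = \frac{340}{269} + \frac{x}{2 x \frac{1}{2 x}} = \frac{340}{269} + \frac{x}{1} = \frac{340}{269} + x 1 = \frac{340}{269} + x$)
$-401377 - Y{\left(\frac{d}{l} \right)} = -401377 - \left(\frac{340}{269} - \frac{522}{13}\right) = -401377 - - \frac{135998}{3497} = -401377 + \frac{135998}{3497} = - \frac{1403479371}{3497}$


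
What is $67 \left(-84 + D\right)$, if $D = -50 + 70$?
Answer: $-4288$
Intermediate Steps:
$D = 20$
$67 \left(-84 + D\right) = 67 \left(-84 + 20\right) = 67 \left(-64\right) = -4288$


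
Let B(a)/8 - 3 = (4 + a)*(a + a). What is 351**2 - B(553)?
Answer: -4805159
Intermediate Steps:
B(a) = 24 + 16*a*(4 + a) (B(a) = 24 + 8*((4 + a)*(a + a)) = 24 + 8*((4 + a)*(2*a)) = 24 + 8*(2*a*(4 + a)) = 24 + 16*a*(4 + a))
351**2 - B(553) = 351**2 - (24 + 16*553**2 + 64*553) = 123201 - (24 + 16*305809 + 35392) = 123201 - (24 + 4892944 + 35392) = 123201 - 1*4928360 = 123201 - 4928360 = -4805159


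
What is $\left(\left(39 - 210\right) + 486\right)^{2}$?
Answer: $99225$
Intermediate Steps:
$\left(\left(39 - 210\right) + 486\right)^{2} = \left(-171 + 486\right)^{2} = 315^{2} = 99225$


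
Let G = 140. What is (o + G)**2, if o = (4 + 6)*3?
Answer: 28900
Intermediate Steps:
o = 30 (o = 10*3 = 30)
(o + G)**2 = (30 + 140)**2 = 170**2 = 28900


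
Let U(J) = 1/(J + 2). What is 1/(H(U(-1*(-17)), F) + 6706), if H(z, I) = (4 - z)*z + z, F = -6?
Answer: 361/2420960 ≈ 0.00014911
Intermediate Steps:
U(J) = 1/(2 + J)
H(z, I) = z + z*(4 - z) (H(z, I) = z*(4 - z) + z = z + z*(4 - z))
1/(H(U(-1*(-17)), F) + 6706) = 1/((5 - 1/(2 - 1*(-17)))/(2 - 1*(-17)) + 6706) = 1/((5 - 1/(2 + 17))/(2 + 17) + 6706) = 1/((5 - 1/19)/19 + 6706) = 1/((1/19)*(94/19) + 6706) = 1/(94/361 + 6706) = 1/(2420960/361) = 361/2420960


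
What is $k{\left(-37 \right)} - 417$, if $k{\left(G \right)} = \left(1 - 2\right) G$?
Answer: $-380$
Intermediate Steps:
$k{\left(G \right)} = - G$
$k{\left(-37 \right)} - 417 = \left(-1\right) \left(-37\right) - 417 = 37 - 417 = -380$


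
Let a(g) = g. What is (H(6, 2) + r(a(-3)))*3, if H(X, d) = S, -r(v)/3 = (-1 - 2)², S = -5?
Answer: -96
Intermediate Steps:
r(v) = -27 (r(v) = -3*(-1 - 2)² = -3*(-3)² = -3*9 = -27)
H(X, d) = -5
(H(6, 2) + r(a(-3)))*3 = (-5 - 27)*3 = -32*3 = -96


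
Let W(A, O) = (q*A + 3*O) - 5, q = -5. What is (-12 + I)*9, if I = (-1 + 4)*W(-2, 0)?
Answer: 27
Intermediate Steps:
W(A, O) = -5 - 5*A + 3*O (W(A, O) = (-5*A + 3*O) - 5 = -5 - 5*A + 3*O)
I = 15 (I = (-1 + 4)*(-5 - 5*(-2) + 3*0) = 3*(-5 + 10 + 0) = 3*5 = 15)
(-12 + I)*9 = (-12 + 15)*9 = 3*9 = 27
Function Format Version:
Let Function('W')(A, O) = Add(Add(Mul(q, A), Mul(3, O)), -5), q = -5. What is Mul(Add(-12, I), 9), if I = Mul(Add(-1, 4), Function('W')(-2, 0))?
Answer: 27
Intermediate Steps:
Function('W')(A, O) = Add(-5, Mul(-5, A), Mul(3, O)) (Function('W')(A, O) = Add(Add(Mul(-5, A), Mul(3, O)), -5) = Add(-5, Mul(-5, A), Mul(3, O)))
I = 15 (I = Mul(Add(-1, 4), Add(-5, Mul(-5, -2), Mul(3, 0))) = Mul(3, Add(-5, 10, 0)) = Mul(3, 5) = 15)
Mul(Add(-12, I), 9) = Mul(Add(-12, 15), 9) = Mul(3, 9) = 27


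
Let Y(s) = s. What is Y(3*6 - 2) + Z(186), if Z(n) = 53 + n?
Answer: 255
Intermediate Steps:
Y(3*6 - 2) + Z(186) = (3*6 - 2) + (53 + 186) = (18 - 2) + 239 = 16 + 239 = 255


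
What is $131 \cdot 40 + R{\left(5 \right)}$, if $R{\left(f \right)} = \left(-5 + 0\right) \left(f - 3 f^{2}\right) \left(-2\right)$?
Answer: $4540$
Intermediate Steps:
$R{\left(f \right)} = - 30 f^{2} + 10 f$ ($R{\left(f \right)} = - 5 \left(f - 3 f^{2}\right) \left(-2\right) = \left(- 5 f + 15 f^{2}\right) \left(-2\right) = - 30 f^{2} + 10 f$)
$131 \cdot 40 + R{\left(5 \right)} = 131 \cdot 40 + 10 \cdot 5 \left(1 - 15\right) = 5240 + 10 \cdot 5 \left(1 - 15\right) = 5240 + 10 \cdot 5 \left(-14\right) = 5240 - 700 = 4540$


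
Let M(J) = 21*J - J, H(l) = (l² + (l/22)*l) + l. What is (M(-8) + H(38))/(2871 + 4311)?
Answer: 848/4389 ≈ 0.19321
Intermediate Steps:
H(l) = l + 23*l²/22 (H(l) = (l² + (l*(1/22))*l) + l = (l² + (l/22)*l) + l = (l² + l²/22) + l = 23*l²/22 + l = l + 23*l²/22)
M(J) = 20*J
(M(-8) + H(38))/(2871 + 4311) = (20*(-8) + (1/22)*38*(22 + 23*38))/(2871 + 4311) = (-160 + (1/22)*38*(22 + 874))/7182 = (-160 + (1/22)*38*896)*(1/7182) = (-160 + 17024/11)*(1/7182) = (15264/11)*(1/7182) = 848/4389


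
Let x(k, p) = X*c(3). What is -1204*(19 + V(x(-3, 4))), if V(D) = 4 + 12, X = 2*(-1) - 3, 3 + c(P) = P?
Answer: -42140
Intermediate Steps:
c(P) = -3 + P
X = -5 (X = -2 - 3 = -5)
x(k, p) = 0 (x(k, p) = -5*(-3 + 3) = -5*0 = 0)
V(D) = 16
-1204*(19 + V(x(-3, 4))) = -1204*(19 + 16) = -1204*35 = -42140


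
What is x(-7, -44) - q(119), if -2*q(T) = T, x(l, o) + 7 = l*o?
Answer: 721/2 ≈ 360.50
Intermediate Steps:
x(l, o) = -7 + l*o
q(T) = -T/2
x(-7, -44) - q(119) = (-7 - 7*(-44)) - (-1)*119/2 = (-7 + 308) - 1*(-119/2) = 301 + 119/2 = 721/2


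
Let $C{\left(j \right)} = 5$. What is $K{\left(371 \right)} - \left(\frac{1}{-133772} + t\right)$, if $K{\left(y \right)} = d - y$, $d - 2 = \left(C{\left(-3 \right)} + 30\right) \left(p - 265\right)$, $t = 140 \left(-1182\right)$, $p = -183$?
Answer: $\frac{19989683733}{133772} \approx 1.4943 \cdot 10^{5}$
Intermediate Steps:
$t = -165480$
$d = -15678$ ($d = 2 + \left(5 + 30\right) \left(-183 - 265\right) = 2 + 35 \left(-448\right) = 2 - 15680 = -15678$)
$K{\left(y \right)} = -15678 - y$
$K{\left(371 \right)} - \left(\frac{1}{-133772} + t\right) = \left(-15678 - 371\right) - \left(\frac{1}{-133772} - 165480\right) = \left(-15678 - 371\right) - \left(- \frac{1}{133772} - 165480\right) = -16049 - - \frac{22136590561}{133772} = -16049 + \frac{22136590561}{133772} = \frac{19989683733}{133772}$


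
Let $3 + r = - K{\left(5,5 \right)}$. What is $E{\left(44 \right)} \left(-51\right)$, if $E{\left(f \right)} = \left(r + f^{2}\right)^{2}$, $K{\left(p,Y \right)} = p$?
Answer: $-189576384$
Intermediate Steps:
$r = -8$ ($r = -3 - 5 = -8$)
$E{\left(f \right)} = \left(-8 + f^{2}\right)^{2}$
$E{\left(44 \right)} \left(-51\right) = \left(-8 + 44^{2}\right)^{2} \left(-51\right) = \left(-8 + 1936\right)^{2} \left(-51\right) = 1928^{2} \left(-51\right) = 3717184 \left(-51\right) = -189576384$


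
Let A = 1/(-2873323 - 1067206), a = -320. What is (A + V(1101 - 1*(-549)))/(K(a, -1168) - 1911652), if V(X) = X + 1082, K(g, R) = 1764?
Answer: -10765525227/7525969050752 ≈ -0.0014305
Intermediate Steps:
A = -1/3940529 (A = 1/(-3940529) = -1/3940529 ≈ -2.5377e-7)
V(X) = 1082 + X
(A + V(1101 - 1*(-549)))/(K(a, -1168) - 1911652) = (-1/3940529 + (1082 + (1101 - 1*(-549))))/(1764 - 1911652) = (-1/3940529 + (1082 + (1101 + 549)))/(-1909888) = (-1/3940529 + (1082 + 1650))*(-1/1909888) = (-1/3940529 + 2732)*(-1/1909888) = (10765525227/3940529)*(-1/1909888) = -10765525227/7525969050752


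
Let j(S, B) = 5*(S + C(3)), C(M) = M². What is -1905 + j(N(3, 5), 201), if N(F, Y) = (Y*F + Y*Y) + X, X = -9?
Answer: -1705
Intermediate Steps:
N(F, Y) = -9 + Y² + F*Y (N(F, Y) = (Y*F + Y*Y) - 9 = (F*Y + Y²) - 9 = (Y² + F*Y) - 9 = -9 + Y² + F*Y)
j(S, B) = 45 + 5*S (j(S, B) = 5*(S + 3²) = 5*(S + 9) = 5*(9 + S) = 45 + 5*S)
-1905 + j(N(3, 5), 201) = -1905 + (45 + 5*(-9 + 5² + 3*5)) = -1905 + (45 + 5*(-9 + 25 + 15)) = -1905 + (45 + 5*31) = -1905 + (45 + 155) = -1905 + 200 = -1705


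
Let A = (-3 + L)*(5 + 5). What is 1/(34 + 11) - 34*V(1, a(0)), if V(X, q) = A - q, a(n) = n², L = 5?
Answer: -30599/45 ≈ -679.98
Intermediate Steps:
A = 20 (A = (-3 + 5)*(5 + 5) = 2*10 = 20)
V(X, q) = 20 - q
1/(34 + 11) - 34*V(1, a(0)) = 1/(34 + 11) - 34*(20 - 1*0²) = 1/45 - 34*(20 - 1*0) = 1/45 - 34*(20 + 0) = 1/45 - 34*20 = 1/45 - 680 = -30599/45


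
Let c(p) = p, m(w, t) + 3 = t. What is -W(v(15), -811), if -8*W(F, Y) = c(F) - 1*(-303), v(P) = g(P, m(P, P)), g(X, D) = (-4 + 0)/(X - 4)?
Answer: 3329/88 ≈ 37.830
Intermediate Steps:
m(w, t) = -3 + t
g(X, D) = -4/(-4 + X)
v(P) = -4/(-4 + P)
W(F, Y) = -303/8 - F/8 (W(F, Y) = -(F - 1*(-303))/8 = -(F + 303)/8 = -(303 + F)/8 = -303/8 - F/8)
-W(v(15), -811) = -(-303/8 - (-1)/(2*(-4 + 15))) = -(-303/8 - (-1)/(2*11)) = -(-303/8 - ⅛*(-4/11)) = -(-303/8 + 1/22) = -1*(-3329/88) = 3329/88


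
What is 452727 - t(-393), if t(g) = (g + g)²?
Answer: -165069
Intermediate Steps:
t(g) = 4*g² (t(g) = (2*g)² = 4*g²)
452727 - t(-393) = 452727 - 4*(-393)² = 452727 - 4*154449 = 452727 - 1*617796 = 452727 - 617796 = -165069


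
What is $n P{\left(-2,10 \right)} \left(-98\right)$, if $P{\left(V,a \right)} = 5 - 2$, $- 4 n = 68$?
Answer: $4998$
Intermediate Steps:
$n = -17$ ($n = \left(- \frac{1}{4}\right) 68 = -17$)
$P{\left(V,a \right)} = 3$
$n P{\left(-2,10 \right)} \left(-98\right) = \left(-17\right) 3 \left(-98\right) = \left(-51\right) \left(-98\right) = 4998$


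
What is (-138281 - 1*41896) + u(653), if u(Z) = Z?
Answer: -179524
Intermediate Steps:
(-138281 - 1*41896) + u(653) = (-138281 - 1*41896) + 653 = (-138281 - 41896) + 653 = -180177 + 653 = -179524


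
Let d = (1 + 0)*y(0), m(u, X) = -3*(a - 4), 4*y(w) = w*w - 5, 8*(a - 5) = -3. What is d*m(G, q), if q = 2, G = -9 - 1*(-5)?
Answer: 75/32 ≈ 2.3438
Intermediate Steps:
a = 37/8 (a = 5 + (⅛)*(-3) = 5 - 3/8 = 37/8 ≈ 4.6250)
G = -4 (G = -9 + 5 = -4)
y(w) = -5/4 + w²/4 (y(w) = (w*w - 5)/4 = (w² - 5)/4 = (-5 + w²)/4 = -5/4 + w²/4)
m(u, X) = -15/8 (m(u, X) = -3*(37/8 - 4) = -3*5/8 = -15/8)
d = -5/4 (d = (1 + 0)*(-5/4 + (¼)*0²) = 1*(-5/4 + (¼)*0) = 1*(-5/4 + 0) = 1*(-5/4) = -5/4 ≈ -1.2500)
d*m(G, q) = -5/4*(-15/8) = 75/32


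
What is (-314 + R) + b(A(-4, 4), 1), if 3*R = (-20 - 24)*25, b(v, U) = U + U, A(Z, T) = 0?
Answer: -2036/3 ≈ -678.67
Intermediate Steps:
b(v, U) = 2*U
R = -1100/3 (R = ((-20 - 24)*25)/3 = (-44*25)/3 = (⅓)*(-1100) = -1100/3 ≈ -366.67)
(-314 + R) + b(A(-4, 4), 1) = (-314 - 1100/3) + 2*1 = -2042/3 + 2 = -2036/3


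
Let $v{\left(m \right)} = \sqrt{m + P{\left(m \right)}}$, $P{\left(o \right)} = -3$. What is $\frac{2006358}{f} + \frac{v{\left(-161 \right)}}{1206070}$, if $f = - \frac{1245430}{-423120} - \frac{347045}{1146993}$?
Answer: $\frac{10819077704463792}{14240642351} + \frac{i \sqrt{41}}{603035} \approx 7.5973 \cdot 10^{5} + 1.0618 \cdot 10^{-5} i$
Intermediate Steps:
$v{\left(m \right)} = \sqrt{-3 + m}$ ($v{\left(m \right)} = \sqrt{m - 3} = \sqrt{-3 + m}$)
$f = \frac{14240642351}{5392396424}$ ($f = \left(-1245430\right) \left(- \frac{1}{423120}\right) - \frac{347045}{1146993} = \frac{124543}{42312} - \frac{347045}{1146993} = \frac{14240642351}{5392396424} \approx 2.6409$)
$\frac{2006358}{f} + \frac{v{\left(-161 \right)}}{1206070} = \frac{2006358}{\frac{14240642351}{5392396424}} + \frac{\sqrt{-3 - 161}}{1206070} = 2006358 \cdot \frac{5392396424}{14240642351} + \sqrt{-164} \cdot \frac{1}{1206070} = \frac{10819077704463792}{14240642351} + 2 i \sqrt{41} \cdot \frac{1}{1206070} = \frac{10819077704463792}{14240642351} + \frac{i \sqrt{41}}{603035}$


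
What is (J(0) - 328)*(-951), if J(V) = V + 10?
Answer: 302418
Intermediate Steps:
J(V) = 10 + V
(J(0) - 328)*(-951) = ((10 + 0) - 328)*(-951) = (10 - 328)*(-951) = -318*(-951) = 302418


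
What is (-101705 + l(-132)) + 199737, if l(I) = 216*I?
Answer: 69520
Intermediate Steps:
(-101705 + l(-132)) + 199737 = (-101705 + 216*(-132)) + 199737 = (-101705 - 28512) + 199737 = -130217 + 199737 = 69520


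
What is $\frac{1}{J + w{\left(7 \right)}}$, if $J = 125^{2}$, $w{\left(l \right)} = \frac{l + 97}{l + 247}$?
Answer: $\frac{127}{1984427} \approx 6.3998 \cdot 10^{-5}$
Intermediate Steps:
$w{\left(l \right)} = \frac{97 + l}{247 + l}$
$J = 15625$
$\frac{1}{J + w{\left(7 \right)}} = \frac{1}{15625 + \frac{97 + 7}{247 + 7}} = \frac{1}{15625 + \frac{1}{254} \cdot 104} = \frac{1}{15625 + \frac{52}{127}} = \frac{1}{\frac{1984427}{127}} = \frac{127}{1984427}$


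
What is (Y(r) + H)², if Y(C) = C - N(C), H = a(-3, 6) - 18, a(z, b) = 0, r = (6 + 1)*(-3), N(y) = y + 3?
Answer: 441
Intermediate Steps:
N(y) = 3 + y
r = -21 (r = 7*(-3) = -21)
H = -18 (H = 0 - 18 = -18)
Y(C) = -3 (Y(C) = C - (3 + C) = C + (-3 - C) = -3)
(Y(r) + H)² = (-3 - 18)² = (-21)² = 441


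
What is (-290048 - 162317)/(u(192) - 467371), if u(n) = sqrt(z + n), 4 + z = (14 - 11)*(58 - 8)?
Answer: 211422282415/218435651303 + 5880745*sqrt(2)/218435651303 ≈ 0.96793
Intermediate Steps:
z = 146 (z = -4 + (14 - 11)*(58 - 8) = -4 + 3*50 = -4 + 150 = 146)
u(n) = sqrt(146 + n)
(-290048 - 162317)/(u(192) - 467371) = (-290048 - 162317)/(sqrt(146 + 192) - 467371) = -452365/(sqrt(338) - 467371) = -452365/(13*sqrt(2) - 467371) = -452365/(-467371 + 13*sqrt(2))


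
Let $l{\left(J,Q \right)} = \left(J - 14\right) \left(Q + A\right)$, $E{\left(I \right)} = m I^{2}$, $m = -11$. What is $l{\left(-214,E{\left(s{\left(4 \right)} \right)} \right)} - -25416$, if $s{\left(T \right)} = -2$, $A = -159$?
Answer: $71700$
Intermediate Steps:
$E{\left(I \right)} = - 11 I^{2}$
$l{\left(J,Q \right)} = \left(-159 + Q\right) \left(-14 + J\right)$ ($l{\left(J,Q \right)} = \left(J - 14\right) \left(Q - 159\right) = \left(-14 + J\right) \left(-159 + Q\right) = \left(-159 + Q\right) \left(-14 + J\right)$)
$l{\left(-214,E{\left(s{\left(4 \right)} \right)} \right)} - -25416 = \left(2226 - -34026 - 14 \left(- 11 \left(-2\right)^{2}\right) - 214 \left(- 11 \left(-2\right)^{2}\right)\right) - -25416 = \left(2226 + 34026 - 14 \left(\left(-11\right) 4\right) - 214 \left(\left(-11\right) 4\right)\right) + 25416 = \left(2226 + 34026 - -616 - -9416\right) + 25416 = \left(2226 + 34026 + 616 + 9416\right) + 25416 = 46284 + 25416 = 71700$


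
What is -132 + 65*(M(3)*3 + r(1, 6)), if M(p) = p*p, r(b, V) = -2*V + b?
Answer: 908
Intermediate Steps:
r(b, V) = b - 2*V
M(p) = p²
-132 + 65*(M(3)*3 + r(1, 6)) = -132 + 65*(3²*3 + (1 - 2*6)) = -132 + 65*(9*3 + (1 - 12)) = -132 + 65*(27 - 11) = -132 + 65*16 = -132 + 1040 = 908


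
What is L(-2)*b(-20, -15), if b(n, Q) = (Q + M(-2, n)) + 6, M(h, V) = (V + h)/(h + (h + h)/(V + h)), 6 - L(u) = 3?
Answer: 93/10 ≈ 9.3000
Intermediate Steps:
L(u) = 3 (L(u) = 6 - 1*3 = 6 - 3 = 3)
M(h, V) = (V + h)/(h + 2*h/(V + h)) (M(h, V) = (V + h)/(h + (2*h)/(V + h)) = (V + h)/(h + 2*h/(V + h)))
b(n, Q) = 6 + Q - (-2 + n)²/(2*n) (b(n, Q) = (Q + (n - 2)²/((-2)*(2 + n - 2))) + 6 = (Q - (-2 + n)²/(2*n)) + 6 = 6 + Q - (-2 + n)²/(2*n))
L(-2)*b(-20, -15) = 3*(6 - 15 - ½*(-2 - 20)²/(-20)) = 3*(6 - 15 - ½*(-1/20)*(-22)²) = 3*(6 - 15 - ½*(-1/20)*484) = 3*(6 - 15 + 121/10) = 3*(31/10) = 93/10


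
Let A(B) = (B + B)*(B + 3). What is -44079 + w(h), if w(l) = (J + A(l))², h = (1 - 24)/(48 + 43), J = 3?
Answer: -3022537670270/68574961 ≈ -44076.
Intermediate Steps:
A(B) = 2*B*(3 + B) (A(B) = (2*B)*(3 + B) = 2*B*(3 + B))
h = -23/91 ≈ -0.25275
w(l) = (3 + 2*l*(3 + l))²
-44079 + w(h) = -44079 + (3 + 2*(-23/91)*(3 - 23/91))² = -44079 + (3 + 2*(-23/91)*(250/91))² = -44079 + (3 - 11500/8281)² = -44079 + (13343/8281)² = -44079 + 178035649/68574961 = -3022537670270/68574961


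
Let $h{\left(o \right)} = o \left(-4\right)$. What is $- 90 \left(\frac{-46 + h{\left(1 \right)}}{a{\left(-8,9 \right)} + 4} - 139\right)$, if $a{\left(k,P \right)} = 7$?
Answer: $\frac{142110}{11} \approx 12919.0$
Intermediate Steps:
$h{\left(o \right)} = - 4 o$
$- 90 \left(\frac{-46 + h{\left(1 \right)}}{a{\left(-8,9 \right)} + 4} - 139\right) = - 90 \left(\frac{-46 - 4}{7 + 4} - 139\right) = - 90 \left(\frac{-46 - 4}{11} - 139\right) = - 90 \left(\left(-50\right) \frac{1}{11} - 139\right) = - 90 \left(- \frac{50}{11} - 139\right) = \left(-90\right) \left(- \frac{1579}{11}\right) = \frac{142110}{11}$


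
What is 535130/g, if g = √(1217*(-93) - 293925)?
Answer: -267565*I*√5026/22617 ≈ -838.7*I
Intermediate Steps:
g = 9*I*√5026 (g = √(-113181 - 293925) = √(-407106) = 9*I*√5026 ≈ 638.05*I)
535130/g = 535130/((9*I*√5026)) = 535130*(-I*√5026/45234) = -267565*I*√5026/22617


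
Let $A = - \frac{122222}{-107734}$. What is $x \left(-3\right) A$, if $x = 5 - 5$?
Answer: $0$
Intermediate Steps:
$x = 0$
$A = \frac{61111}{53867}$ ($A = \left(-122222\right) \left(- \frac{1}{107734}\right) = \frac{61111}{53867} \approx 1.1345$)
$x \left(-3\right) A = 0 \left(-3\right) \frac{61111}{53867} = 0 \cdot \frac{61111}{53867} = 0$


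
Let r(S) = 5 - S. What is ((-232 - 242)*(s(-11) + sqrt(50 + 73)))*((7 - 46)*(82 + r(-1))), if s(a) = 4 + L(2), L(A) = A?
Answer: 9760608 + 1626768*sqrt(123) ≈ 2.7802e+7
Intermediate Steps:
s(a) = 6 (s(a) = 4 + 2 = 6)
((-232 - 242)*(s(-11) + sqrt(50 + 73)))*((7 - 46)*(82 + r(-1))) = ((-232 - 242)*(6 + sqrt(50 + 73)))*((7 - 46)*(82 + (5 - 1*(-1)))) = (-474*(6 + sqrt(123)))*(-39*(82 + (5 + 1))) = (-2844 - 474*sqrt(123))*(-39*(82 + 6)) = (-2844 - 474*sqrt(123))*(-39*88) = (-2844 - 474*sqrt(123))*(-3432) = 9760608 + 1626768*sqrt(123)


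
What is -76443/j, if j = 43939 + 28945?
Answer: -76443/72884 ≈ -1.0488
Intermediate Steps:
j = 72884
-76443/j = -76443/72884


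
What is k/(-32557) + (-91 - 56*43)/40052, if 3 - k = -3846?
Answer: -13854123/76704292 ≈ -0.18062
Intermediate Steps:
k = 3849 (k = 3 - 1*(-3846) = 3 + 3846 = 3849)
k/(-32557) + (-91 - 56*43)/40052 = 3849/(-32557) + (-91 - 56*43)/40052 = 3849*(-1/32557) + (-91 - 2408)*(1/40052) = -3849/32557 - 2499*1/40052 = -3849/32557 - 147/2356 = -13854123/76704292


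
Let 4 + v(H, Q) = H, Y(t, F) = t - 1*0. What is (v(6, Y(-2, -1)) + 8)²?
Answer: 100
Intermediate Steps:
Y(t, F) = t (Y(t, F) = t + 0 = t)
v(H, Q) = -4 + H
(v(6, Y(-2, -1)) + 8)² = ((-4 + 6) + 8)² = (2 + 8)² = 10² = 100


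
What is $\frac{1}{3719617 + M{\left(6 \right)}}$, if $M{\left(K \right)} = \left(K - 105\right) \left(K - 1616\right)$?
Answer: $\frac{1}{3879007} \approx 2.578 \cdot 10^{-7}$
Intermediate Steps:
$M{\left(K \right)} = \left(-1616 + K\right) \left(-105 + K\right)$ ($M{\left(K \right)} = \left(-105 + K\right) \left(-1616 + K\right) = \left(-1616 + K\right) \left(-105 + K\right)$)
$\frac{1}{3719617 + M{\left(6 \right)}} = \frac{1}{3719617 + \left(169680 + 6^{2} - 10326\right)} = \frac{1}{3719617 + \left(169680 + 36 - 10326\right)} = \frac{1}{3719617 + 159390} = \frac{1}{3879007}$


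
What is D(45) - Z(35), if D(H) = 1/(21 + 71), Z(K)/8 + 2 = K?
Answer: -24287/92 ≈ -263.99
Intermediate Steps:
Z(K) = -16 + 8*K
D(H) = 1/92
D(45) - Z(35) = 1/92 - (-16 + 8*35) = 1/92 - (-16 + 280) = 1/92 - 1*264 = 1/92 - 264 = -24287/92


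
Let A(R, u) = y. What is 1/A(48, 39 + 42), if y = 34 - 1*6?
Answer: 1/28 ≈ 0.035714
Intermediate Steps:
y = 28 (y = 34 - 6 = 28)
A(R, u) = 28
1/A(48, 39 + 42) = 1/28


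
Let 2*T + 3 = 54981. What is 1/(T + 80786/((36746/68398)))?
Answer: 18373/3267855811 ≈ 5.6223e-6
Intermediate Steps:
T = 27489 (T = -3/2 + (½)*54981 = -3/2 + 54981/2 = 27489)
1/(T + 80786/((36746/68398))) = 1/(27489 + 80786/((36746/68398))) = 1/(27489 + 80786/((36746*(1/68398)))) = 1/(27489 + 80786/(18373/34199)) = 1/(27489 + 80786*(34199/18373)) = 1/(27489 + 2762800414/18373) = 1/(3267855811/18373) = 18373/3267855811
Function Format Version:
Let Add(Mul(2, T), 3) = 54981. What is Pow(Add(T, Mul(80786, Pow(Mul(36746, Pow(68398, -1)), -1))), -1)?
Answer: Rational(18373, 3267855811) ≈ 5.6223e-6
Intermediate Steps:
T = 27489 (T = Add(Rational(-3, 2), Mul(Rational(1, 2), 54981)) = Add(Rational(-3, 2), Rational(54981, 2)) = 27489)
Pow(Add(T, Mul(80786, Pow(Mul(36746, Pow(68398, -1)), -1))), -1) = Pow(Add(27489, Mul(80786, Pow(Mul(36746, Pow(68398, -1)), -1))), -1) = Pow(Add(27489, Mul(80786, Pow(Mul(36746, Rational(1, 68398)), -1))), -1) = Pow(Add(27489, Mul(80786, Pow(Rational(18373, 34199), -1))), -1) = Pow(Add(27489, Mul(80786, Rational(34199, 18373))), -1) = Pow(Add(27489, Rational(2762800414, 18373)), -1) = Pow(Rational(3267855811, 18373), -1) = Rational(18373, 3267855811)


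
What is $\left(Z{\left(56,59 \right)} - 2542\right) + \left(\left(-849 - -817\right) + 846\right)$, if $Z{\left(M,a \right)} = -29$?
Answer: $-1757$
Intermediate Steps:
$\left(Z{\left(56,59 \right)} - 2542\right) + \left(\left(-849 - -817\right) + 846\right) = \left(-29 - 2542\right) + \left(\left(-849 - -817\right) + 846\right) = -2571 + \left(\left(-849 + 817\right) + 846\right) = -2571 + \left(-32 + 846\right) = -2571 + 814 = -1757$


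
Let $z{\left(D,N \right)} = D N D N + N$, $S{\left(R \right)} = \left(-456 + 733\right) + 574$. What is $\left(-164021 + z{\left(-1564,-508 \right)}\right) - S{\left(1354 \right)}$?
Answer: $631249152764$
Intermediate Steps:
$S{\left(R \right)} = 851$ ($S{\left(R \right)} = 277 + 574 = 851$)
$z{\left(D,N \right)} = N + D^{2} N^{2}$ ($z{\left(D,N \right)} = N D^{2} N + N = D^{2} N^{2} + N = N + D^{2} N^{2}$)
$\left(-164021 + z{\left(-1564,-508 \right)}\right) - S{\left(1354 \right)} = \left(-164021 - 508 \left(1 - 508 \left(-1564\right)^{2}\right)\right) - 851 = \left(-164021 - 508 \left(1 - 1242616768\right)\right) - 851 = \left(-164021 - -631249317636\right) - 851 = \left(-164021 + 631249317636\right) - 851 = 631249153615 - 851 = 631249152764$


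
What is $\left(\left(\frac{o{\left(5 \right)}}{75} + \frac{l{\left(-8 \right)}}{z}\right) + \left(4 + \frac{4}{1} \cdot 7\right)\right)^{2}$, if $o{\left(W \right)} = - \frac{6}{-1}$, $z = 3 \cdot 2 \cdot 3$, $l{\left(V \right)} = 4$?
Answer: $\frac{52823824}{50625} \approx 1043.4$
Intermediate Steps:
$z = 18$ ($z = 6 \cdot 3 = 18$)
$o{\left(W \right)} = 6$ ($o{\left(W \right)} = \left(-6\right) \left(-1\right) = 6$)
$\left(\left(\frac{o{\left(5 \right)}}{75} + \frac{l{\left(-8 \right)}}{z}\right) + \left(4 + \frac{4}{1} \cdot 7\right)\right)^{2} = \left(\left(\frac{6}{75} + \frac{4}{18}\right) + \left(4 + \frac{4}{1} \cdot 7\right)\right)^{2} = \left(\left(6 \cdot \frac{1}{75} + 4 \cdot \frac{1}{18}\right) + \left(4 + 4 \cdot 1 \cdot 7\right)\right)^{2} = \left(\left(\frac{2}{25} + \frac{2}{9}\right) + \left(4 + 4 \cdot 7\right)\right)^{2} = \left(\frac{68}{225} + \left(4 + 28\right)\right)^{2} = \left(\frac{68}{225} + 32\right)^{2} = \left(\frac{7268}{225}\right)^{2} = \frac{52823824}{50625}$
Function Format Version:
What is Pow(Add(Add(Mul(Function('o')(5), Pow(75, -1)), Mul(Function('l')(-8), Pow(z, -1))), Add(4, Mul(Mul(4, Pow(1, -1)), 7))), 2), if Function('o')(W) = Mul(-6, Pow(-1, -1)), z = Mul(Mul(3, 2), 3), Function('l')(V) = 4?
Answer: Rational(52823824, 50625) ≈ 1043.4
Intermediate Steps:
z = 18 (z = Mul(6, 3) = 18)
Function('o')(W) = 6 (Function('o')(W) = Mul(-6, -1) = 6)
Pow(Add(Add(Mul(Function('o')(5), Pow(75, -1)), Mul(Function('l')(-8), Pow(z, -1))), Add(4, Mul(Mul(4, Pow(1, -1)), 7))), 2) = Pow(Add(Add(Mul(6, Pow(75, -1)), Mul(4, Pow(18, -1))), Add(4, Mul(Mul(4, Pow(1, -1)), 7))), 2) = Pow(Add(Add(Mul(6, Rational(1, 75)), Mul(4, Rational(1, 18))), Add(4, Mul(Mul(4, 1), 7))), 2) = Pow(Add(Add(Rational(2, 25), Rational(2, 9)), Add(4, Mul(4, 7))), 2) = Pow(Add(Rational(68, 225), Add(4, 28)), 2) = Pow(Add(Rational(68, 225), 32), 2) = Pow(Rational(7268, 225), 2) = Rational(52823824, 50625)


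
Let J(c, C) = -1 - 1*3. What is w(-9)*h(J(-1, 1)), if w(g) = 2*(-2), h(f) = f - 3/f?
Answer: 13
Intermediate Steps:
J(c, C) = -4 (J(c, C) = -1 - 3 = -4)
w(g) = -4
w(-9)*h(J(-1, 1)) = -4*(-4 - 3/(-4)) = -4*(-4 - 3*(-¼)) = -4*(-4 + ¾) = -4*(-13/4) = 13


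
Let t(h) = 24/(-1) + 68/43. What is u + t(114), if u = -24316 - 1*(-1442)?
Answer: -984546/43 ≈ -22896.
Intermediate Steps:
t(h) = -964/43 (t(h) = 24*(-1) + 68*(1/43) = -24 + 68/43 = -964/43)
u = -22874 (u = -24316 + 1442 = -22874)
u + t(114) = -22874 - 964/43 = -984546/43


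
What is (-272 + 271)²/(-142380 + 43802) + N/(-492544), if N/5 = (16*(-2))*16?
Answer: 122982/23708009 ≈ 0.0051874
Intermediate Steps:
N = -2560 (N = 5*((16*(-2))*16) = 5*(-32*16) = 5*(-512) = -2560)
(-272 + 271)²/(-142380 + 43802) + N/(-492544) = (-272 + 271)²/(-142380 + 43802) - 2560/(-492544) = (-1)²/(-98578) - 2560*(-1/492544) = 1*(-1/98578) + 5/962 = -1/98578 + 5/962 = 122982/23708009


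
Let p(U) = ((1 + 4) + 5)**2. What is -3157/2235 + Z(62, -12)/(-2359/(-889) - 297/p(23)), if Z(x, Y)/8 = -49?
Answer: 11114036017/8982465 ≈ 1237.3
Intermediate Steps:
Z(x, Y) = -392 (Z(x, Y) = 8*(-49) = -392)
p(U) = 100 (p(U) = (5 + 5)**2 = 10**2 = 100)
-3157/2235 + Z(62, -12)/(-2359/(-889) - 297/p(23)) = -3157/2235 - 392/(-2359/(-889) - 297/100) = -3157*1/2235 - 392/(-2359*(-1/889) - 297*1/100) = -3157/2235 - 392/(337/127 - 297/100) = -3157/2235 - 392/(-4019/12700) = -3157/2235 - 392*(-12700/4019) = -3157/2235 + 4978400/4019 = 11114036017/8982465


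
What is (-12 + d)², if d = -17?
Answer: 841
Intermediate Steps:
(-12 + d)² = (-12 - 17)² = (-29)² = 841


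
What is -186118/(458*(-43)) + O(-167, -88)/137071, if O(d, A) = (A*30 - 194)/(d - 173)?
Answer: 2168481285329/229455483290 ≈ 9.4505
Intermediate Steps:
O(d, A) = (-194 + 30*A)/(-173 + d) (O(d, A) = (30*A - 194)/(-173 + d) = (-194 + 30*A)/(-173 + d))
-186118/(458*(-43)) + O(-167, -88)/137071 = -186118/(458*(-43)) + (2*(-97 + 15*(-88))/(-173 - 167))/137071 = -186118/(-19694) + (2*(-97 - 1320)/(-340))*(1/137071) = -186118*(-1/19694) + (2*(-1/340)*(-1417))*(1/137071) = 93059/9847 + (1417/170)*(1/137071) = 93059/9847 + 1417/23302070 = 2168481285329/229455483290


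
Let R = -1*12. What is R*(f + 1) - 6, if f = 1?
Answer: -30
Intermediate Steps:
R = -12
R*(f + 1) - 6 = -12*(1 + 1) - 6 = -12*2 - 6 = -24 - 6 = -30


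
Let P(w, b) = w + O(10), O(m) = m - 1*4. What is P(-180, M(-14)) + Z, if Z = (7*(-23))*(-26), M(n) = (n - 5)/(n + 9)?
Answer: 4012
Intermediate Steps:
O(m) = -4 + m (O(m) = m - 4 = -4 + m)
M(n) = (-5 + n)/(9 + n)
P(w, b) = 6 + w (P(w, b) = w + (-4 + 10) = w + 6 = 6 + w)
Z = 4186 (Z = -161*(-26) = 4186)
P(-180, M(-14)) + Z = (6 - 180) + 4186 = -174 + 4186 = 4012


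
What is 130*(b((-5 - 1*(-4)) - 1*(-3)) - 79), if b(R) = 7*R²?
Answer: -6630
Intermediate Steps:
130*(b((-5 - 1*(-4)) - 1*(-3)) - 79) = 130*(7*((-5 - 1*(-4)) - 1*(-3))² - 79) = 130*(7*((-5 + 4) + 3)² - 79) = 130*(7*(-1 + 3)² - 79) = 130*(7*2² - 79) = 130*(7*4 - 79) = 130*(28 - 79) = 130*(-51) = -6630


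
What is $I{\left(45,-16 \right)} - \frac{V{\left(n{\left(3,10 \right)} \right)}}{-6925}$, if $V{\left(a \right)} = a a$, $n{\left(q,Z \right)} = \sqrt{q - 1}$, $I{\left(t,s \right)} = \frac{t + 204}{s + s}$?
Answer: $- \frac{1724261}{221600} \approx -7.781$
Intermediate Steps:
$I{\left(t,s \right)} = \frac{204 + t}{2 s}$
$n{\left(q,Z \right)} = \sqrt{-1 + q}$
$V{\left(a \right)} = a^{2}$
$I{\left(45,-16 \right)} - \frac{V{\left(n{\left(3,10 \right)} \right)}}{-6925} = \frac{204 + 45}{2 \left(-16\right)} - \frac{\left(\sqrt{-1 + 3}\right)^{2}}{-6925} = \frac{1}{2} \left(- \frac{1}{16}\right) 249 - \left(\sqrt{2}\right)^{2} \left(- \frac{1}{6925}\right) = - \frac{249}{32} - 2 \left(- \frac{1}{6925}\right) = - \frac{249}{32} - - \frac{2}{6925} = - \frac{249}{32} + \frac{2}{6925} = - \frac{1724261}{221600}$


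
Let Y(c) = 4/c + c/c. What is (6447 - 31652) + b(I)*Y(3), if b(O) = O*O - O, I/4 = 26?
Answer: -631/3 ≈ -210.33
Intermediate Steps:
I = 104 (I = 4*26 = 104)
b(O) = O**2 - O
Y(c) = 1 + 4/c (Y(c) = 4/c + 1 = 1 + 4/c)
(6447 - 31652) + b(I)*Y(3) = (6447 - 31652) + (104*(-1 + 104))*((4 + 3)/3) = -25205 + (104*103)*((1/3)*7) = -25205 + 10712*(7/3) = -25205 + 74984/3 = -631/3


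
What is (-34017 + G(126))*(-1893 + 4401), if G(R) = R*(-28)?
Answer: -94162860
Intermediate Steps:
G(R) = -28*R
(-34017 + G(126))*(-1893 + 4401) = (-34017 - 28*126)*(-1893 + 4401) = (-34017 - 3528)*2508 = -37545*2508 = -94162860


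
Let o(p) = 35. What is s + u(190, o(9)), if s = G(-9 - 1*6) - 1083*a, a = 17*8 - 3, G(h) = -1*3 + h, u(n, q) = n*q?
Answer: -137407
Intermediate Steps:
G(h) = -3 + h
a = 133 (a = 136 - 3 = 133)
s = -144057 (s = (-3 + (-9 - 1*6)) - 1083*133 = (-3 + (-9 - 6)) - 144039 = (-3 - 15) - 144039 = -18 - 144039 = -144057)
s + u(190, o(9)) = -144057 + 190*35 = -144057 + 6650 = -137407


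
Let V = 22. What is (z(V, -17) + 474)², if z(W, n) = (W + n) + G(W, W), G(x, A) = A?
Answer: 251001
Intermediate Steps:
z(W, n) = n + 2*W (z(W, n) = (W + n) + W = n + 2*W)
(z(V, -17) + 474)² = ((-17 + 2*22) + 474)² = ((-17 + 44) + 474)² = (27 + 474)² = 501² = 251001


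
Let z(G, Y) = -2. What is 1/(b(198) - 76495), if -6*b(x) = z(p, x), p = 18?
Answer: -3/229484 ≈ -1.3073e-5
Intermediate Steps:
b(x) = 1/3 (b(x) = -1/6*(-2) = 1/3)
1/(b(198) - 76495) = 1/(1/3 - 76495) = 1/(-229484/3) = -3/229484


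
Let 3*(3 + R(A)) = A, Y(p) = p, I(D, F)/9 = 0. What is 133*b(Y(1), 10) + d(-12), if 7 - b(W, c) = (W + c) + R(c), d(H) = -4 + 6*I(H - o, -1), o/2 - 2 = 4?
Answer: -1741/3 ≈ -580.33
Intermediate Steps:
o = 12 (o = 4 + 2*4 = 4 + 8 = 12)
I(D, F) = 0 (I(D, F) = 9*0 = 0)
R(A) = -3 + A/3
d(H) = -4 (d(H) = -4 + 6*0 = -4 + 0 = -4)
b(W, c) = 10 - W - 4*c/3 (b(W, c) = 7 - ((W + c) + (-3 + c/3)) = 7 - (-3 + W + 4*c/3) = 7 + (3 - W - 4*c/3) = 10 - W - 4*c/3)
133*b(Y(1), 10) + d(-12) = 133*(10 - 1*1 - 4/3*10) - 4 = 133*(10 - 1 - 40/3) - 4 = 133*(-13/3) - 4 = -1729/3 - 4 = -1741/3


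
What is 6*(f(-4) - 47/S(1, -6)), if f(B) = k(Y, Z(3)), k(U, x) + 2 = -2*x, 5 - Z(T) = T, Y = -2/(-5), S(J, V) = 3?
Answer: -130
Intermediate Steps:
Y = ⅖ (Y = -2*(-⅕) = ⅖ ≈ 0.40000)
Z(T) = 5 - T
k(U, x) = -2 - 2*x
f(B) = -6 (f(B) = -2 - 2*(5 - 1*3) = -2 - 2*(5 - 3) = -2 - 2*2 = -2 - 4 = -6)
6*(f(-4) - 47/S(1, -6)) = 6*(-6 - 47/3) = 6*(-65/3) = -130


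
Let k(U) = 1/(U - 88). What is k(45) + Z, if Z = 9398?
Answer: 404113/43 ≈ 9398.0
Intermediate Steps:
k(U) = 1/(-88 + U)
k(45) + Z = 1/(-88 + 45) + 9398 = 1/(-43) + 9398 = -1/43 + 9398 = 404113/43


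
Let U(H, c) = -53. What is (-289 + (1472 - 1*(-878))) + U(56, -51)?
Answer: 2008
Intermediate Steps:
(-289 + (1472 - 1*(-878))) + U(56, -51) = (-289 + (1472 - 1*(-878))) - 53 = (-289 + (1472 + 878)) - 53 = (-289 + 2350) - 53 = 2061 - 53 = 2008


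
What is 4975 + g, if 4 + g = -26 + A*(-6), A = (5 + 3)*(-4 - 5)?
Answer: 5377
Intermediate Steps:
A = -72 (A = 8*(-9) = -72)
g = 402 (g = -4 + (-26 - 72*(-6)) = -4 + (-26 + 432) = -4 + 406 = 402)
4975 + g = 4975 + 402 = 5377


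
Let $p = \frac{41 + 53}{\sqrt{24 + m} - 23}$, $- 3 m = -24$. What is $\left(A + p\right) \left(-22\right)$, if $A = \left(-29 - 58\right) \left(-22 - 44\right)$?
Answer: $- \frac{62735464}{497} + \frac{8272 \sqrt{2}}{497} \approx -1.262 \cdot 10^{5}$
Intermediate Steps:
$m = 8$ ($m = \left(- \frac{1}{3}\right) \left(-24\right) = 8$)
$A = 5742$ ($A = \left(-87\right) \left(-66\right) = 5742$)
$p = \frac{94}{-23 + 4 \sqrt{2}}$ ($p = \frac{41 + 53}{\sqrt{24 + 8} - 23} = \frac{94}{\sqrt{32} - 23} = \frac{94}{4 \sqrt{2} - 23} = \frac{94}{-23 + 4 \sqrt{2}} \approx -5.42$)
$\left(A + p\right) \left(-22\right) = \left(5742 - \left(\frac{2162}{497} + \frac{376 \sqrt{2}}{497}\right)\right) \left(-22\right) = \left(\frac{2851612}{497} - \frac{376 \sqrt{2}}{497}\right) \left(-22\right) = - \frac{62735464}{497} + \frac{8272 \sqrt{2}}{497}$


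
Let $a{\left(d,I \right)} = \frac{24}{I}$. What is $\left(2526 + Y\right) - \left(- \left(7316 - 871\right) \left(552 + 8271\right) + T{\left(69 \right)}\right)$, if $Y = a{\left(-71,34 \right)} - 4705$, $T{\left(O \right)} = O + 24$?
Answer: $\frac{966653383}{17} \approx 5.6862 \cdot 10^{7}$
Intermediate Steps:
$T{\left(O \right)} = 24 + O$
$Y = - \frac{79973}{17}$ ($Y = \frac{24}{34} - 4705 = 24 \cdot \frac{1}{34} - 4705 = \frac{12}{17} - 4705 = - \frac{79973}{17} \approx -4704.3$)
$\left(2526 + Y\right) - \left(- \left(7316 - 871\right) \left(552 + 8271\right) + T{\left(69 \right)}\right) = \left(2526 - \frac{79973}{17}\right) + \left(\left(7316 - 871\right) \left(552 + 8271\right) - \left(24 + 69\right)\right) = - \frac{37031}{17} + \left(6445 \cdot 8823 - 93\right) = - \frac{37031}{17} + \left(56864235 - 93\right) = - \frac{37031}{17} + 56864142 = \frac{966653383}{17}$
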